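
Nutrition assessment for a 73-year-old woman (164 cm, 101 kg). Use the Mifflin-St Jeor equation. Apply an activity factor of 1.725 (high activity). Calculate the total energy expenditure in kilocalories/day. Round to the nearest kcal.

2603 kilocalories/day

Mifflin-St Jeor (female): BMR = 10(101) + 6.25(164) − 5(73) − 161 = 1010 + 1025 − 365 − 161 = 1509 kcal/day.
TEE = BMR × activity factor = 1509 × 1.725 = 2603.025 kcal/day.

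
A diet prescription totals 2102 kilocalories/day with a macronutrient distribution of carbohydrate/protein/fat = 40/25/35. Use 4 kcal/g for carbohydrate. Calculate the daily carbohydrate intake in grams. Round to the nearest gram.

210 g/day

Carbohydrate energy = 40% × 2102 = 840.8 kcal.
At 4 kcal/g: 840.8 ÷ 4 = 210.2 g.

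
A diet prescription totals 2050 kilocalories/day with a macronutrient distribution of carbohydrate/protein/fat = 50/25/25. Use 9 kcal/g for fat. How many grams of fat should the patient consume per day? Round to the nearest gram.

57 g/day

Fat energy = 25% × 2050 = 512.5 kcal.
At 9 kcal/g: 512.5 ÷ 9 = 56.9444 g.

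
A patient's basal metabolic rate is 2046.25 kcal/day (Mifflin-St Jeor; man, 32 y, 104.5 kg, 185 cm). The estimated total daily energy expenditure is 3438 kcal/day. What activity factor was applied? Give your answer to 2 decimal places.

1.68

Activity factor = TEE ÷ BMR = 3438 ÷ 2046.25 = 1.68.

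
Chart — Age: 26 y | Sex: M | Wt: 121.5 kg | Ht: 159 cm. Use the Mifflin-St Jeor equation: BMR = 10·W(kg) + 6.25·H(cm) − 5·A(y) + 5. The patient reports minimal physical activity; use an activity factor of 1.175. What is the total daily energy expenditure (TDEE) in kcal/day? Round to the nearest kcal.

Mifflin-St Jeor (male): BMR = 10(121.5) + 6.25(159) − 5(26) + 5 = 1215 + 993.75 − 130 + 5 = 2083.75 kcal/day.
TEE = BMR × activity factor = 2083.75 × 1.175 = 2448.4063 kcal/day.

2448 kcal/day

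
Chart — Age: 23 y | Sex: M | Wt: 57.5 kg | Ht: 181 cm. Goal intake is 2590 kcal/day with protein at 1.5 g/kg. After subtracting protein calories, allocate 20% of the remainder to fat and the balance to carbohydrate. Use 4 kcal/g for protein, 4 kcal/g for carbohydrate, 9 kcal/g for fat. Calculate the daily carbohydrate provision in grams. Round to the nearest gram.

Protein = 1.5 × 57.5 = 86.25 g → 86.25 × 4 = 345 kcal.
Non-protein calories = 2590 − 345 = 2245 kcal.
Fat: 20% × 2245 = 449 kcal; carbohydrate: 1796 kcal.
Carbohydrate: 1796 kcal ÷ 4 kcal/g = 449 g.

449 g/day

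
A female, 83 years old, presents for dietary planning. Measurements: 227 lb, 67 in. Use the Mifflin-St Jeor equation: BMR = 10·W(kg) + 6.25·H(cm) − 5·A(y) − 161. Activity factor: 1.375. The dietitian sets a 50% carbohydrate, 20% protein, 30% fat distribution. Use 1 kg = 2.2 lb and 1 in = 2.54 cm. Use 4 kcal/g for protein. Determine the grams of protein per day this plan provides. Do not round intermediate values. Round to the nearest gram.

104 g/day

Convert to metric: weight = 227 ÷ 2.2 = 103.1818 kg; height = 67 × 2.54 = 170.18 cm.
Mifflin-St Jeor (female): BMR = 10(103.1818) + 6.25(170.18) − 5(83) − 161 = 1031.8182 + 1063.625 − 415 − 161 = 1519.4432 kcal/day.
TEE = 1519.4432 × 1.375 = 2089.2344 kcal/day.
Protein energy = 20% × 2089.2344 = 417.8469 kcal.
Protein = 417.8469 ÷ 4 kcal/g = 104.4617 g.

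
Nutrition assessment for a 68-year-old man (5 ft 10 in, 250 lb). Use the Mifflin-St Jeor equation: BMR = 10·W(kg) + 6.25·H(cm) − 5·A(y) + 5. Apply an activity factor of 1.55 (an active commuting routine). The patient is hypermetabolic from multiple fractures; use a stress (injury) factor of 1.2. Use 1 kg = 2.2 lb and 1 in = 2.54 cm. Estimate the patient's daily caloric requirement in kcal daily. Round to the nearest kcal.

Convert to metric: weight = 250 ÷ 2.2 = 113.6364 kg; height = (5×12 + 10) × 2.54 = 70 × 2.54 = 177.8 cm.
Mifflin-St Jeor (male): BMR = 10(113.6364) + 6.25(177.8) − 5(68) + 5 = 1136.3636 + 1111.25 − 340 + 5 = 1912.6136 kcal/day.
TEE = BMR × activity factor = 1912.6136 × 1.55 = 2964.5511 kcal/day.
Apply stress factor: 2964.5511 × 1.2 = 3557.4614 kcal/day.

3557 kcal daily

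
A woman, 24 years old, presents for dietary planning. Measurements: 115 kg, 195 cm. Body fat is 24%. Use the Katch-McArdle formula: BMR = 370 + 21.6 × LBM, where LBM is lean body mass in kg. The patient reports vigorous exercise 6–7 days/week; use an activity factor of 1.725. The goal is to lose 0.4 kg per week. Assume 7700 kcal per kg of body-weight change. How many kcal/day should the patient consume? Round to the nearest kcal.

3455 kcal/day

LBM = 115 × (1 − 0.24) = 87.4 kg. Katch-McArdle: BMR = 370 + 21.6 × 87.4 = 2257.84 kcal/day.
TEE = 2257.84 × 1.725 = 3894.774 kcal/day.
Required daily deficit = 0.4 × 7700 ÷ 7 = 440 kcal/day.
Target intake = 3894.774 − 440 = 3454.774 kcal/day.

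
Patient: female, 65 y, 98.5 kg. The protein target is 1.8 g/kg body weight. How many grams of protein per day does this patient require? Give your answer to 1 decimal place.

177.3 g/day

Protein = 1.8 g/kg × 98.5 kg = 177.3 g/day.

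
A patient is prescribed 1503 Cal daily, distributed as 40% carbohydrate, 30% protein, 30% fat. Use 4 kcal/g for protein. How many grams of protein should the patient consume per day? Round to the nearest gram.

113 g/day

Protein energy = 30% × 1503 = 450.9 kcal.
At 4 kcal/g: 450.9 ÷ 4 = 112.725 g.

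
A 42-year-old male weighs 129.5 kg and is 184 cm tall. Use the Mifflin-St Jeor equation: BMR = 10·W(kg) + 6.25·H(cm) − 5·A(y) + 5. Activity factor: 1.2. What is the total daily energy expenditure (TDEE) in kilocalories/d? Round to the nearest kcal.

Mifflin-St Jeor (male): BMR = 10(129.5) + 6.25(184) − 5(42) + 5 = 1295 + 1150 − 210 + 5 = 2240 kcal/day.
TEE = BMR × activity factor = 2240 × 1.2 = 2688 kcal/day.

2688 kilocalories/d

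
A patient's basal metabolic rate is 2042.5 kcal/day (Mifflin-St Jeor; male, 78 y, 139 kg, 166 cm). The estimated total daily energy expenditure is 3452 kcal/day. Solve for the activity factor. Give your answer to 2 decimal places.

Activity factor = TEE ÷ BMR = 3452 ÷ 2042.5 = 1.69.

1.69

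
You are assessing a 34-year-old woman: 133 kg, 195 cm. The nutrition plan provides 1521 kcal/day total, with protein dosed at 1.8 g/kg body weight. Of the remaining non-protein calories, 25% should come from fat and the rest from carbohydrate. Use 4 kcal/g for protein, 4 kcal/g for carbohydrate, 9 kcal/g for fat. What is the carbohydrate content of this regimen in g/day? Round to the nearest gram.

106 g/day

Protein = 1.8 × 133 = 239.4 g → 239.4 × 4 = 957.6 kcal.
Non-protein calories = 1521 − 957.6 = 563.4 kcal.
Fat: 25% × 563.4 = 140.85 kcal; carbohydrate: 422.55 kcal.
Carbohydrate: 422.55 kcal ÷ 4 kcal/g = 105.6375 g.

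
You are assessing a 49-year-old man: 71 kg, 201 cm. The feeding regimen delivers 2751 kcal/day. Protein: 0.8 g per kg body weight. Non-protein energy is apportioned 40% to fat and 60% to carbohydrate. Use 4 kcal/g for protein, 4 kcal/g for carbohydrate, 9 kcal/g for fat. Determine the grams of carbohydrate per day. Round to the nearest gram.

Protein = 0.8 × 71 = 56.8 g → 56.8 × 4 = 227.2 kcal.
Non-protein calories = 2751 − 227.2 = 2523.8 kcal.
Fat: 40% × 2523.8 = 1009.52 kcal; carbohydrate: 1514.28 kcal.
Carbohydrate: 1514.28 kcal ÷ 4 kcal/g = 378.57 g.

379 g/day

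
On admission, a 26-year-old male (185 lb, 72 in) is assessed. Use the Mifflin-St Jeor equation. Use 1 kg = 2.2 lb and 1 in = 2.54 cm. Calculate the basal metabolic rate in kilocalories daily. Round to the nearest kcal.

1859 kilocalories daily

Convert to metric: weight = 185 ÷ 2.2 = 84.0909 kg; height = 72 × 2.54 = 182.88 cm.
Mifflin-St Jeor (male): BMR = 10(84.0909) + 6.25(182.88) − 5(26) + 5 = 840.9091 + 1143 − 130 + 5 = 1858.9091 kcal/day.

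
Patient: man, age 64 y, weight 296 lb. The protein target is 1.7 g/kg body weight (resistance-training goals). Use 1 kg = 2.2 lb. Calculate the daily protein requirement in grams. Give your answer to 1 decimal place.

Weight in kg = 296 ÷ 2.2 = 134.5455 kg.
Protein = 1.7 g/kg × 134.5455 kg = 228.7273 g/day.

228.7 g/day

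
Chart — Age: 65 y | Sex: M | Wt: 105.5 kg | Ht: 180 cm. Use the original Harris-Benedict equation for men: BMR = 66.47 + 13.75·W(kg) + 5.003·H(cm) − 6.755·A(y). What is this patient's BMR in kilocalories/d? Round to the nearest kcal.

Harris-Benedict: BMR = 66.47 + 13.75(105.5) + 5.003(180) − 6.755(65) = 1978.56 kcal/day.

1979 kilocalories/d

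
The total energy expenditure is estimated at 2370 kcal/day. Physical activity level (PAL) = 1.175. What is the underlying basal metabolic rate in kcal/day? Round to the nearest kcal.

2017 kcal/day

BMR = TEE ÷ activity factor = 2370 ÷ 1.175 = 2017.0213 kcal/day.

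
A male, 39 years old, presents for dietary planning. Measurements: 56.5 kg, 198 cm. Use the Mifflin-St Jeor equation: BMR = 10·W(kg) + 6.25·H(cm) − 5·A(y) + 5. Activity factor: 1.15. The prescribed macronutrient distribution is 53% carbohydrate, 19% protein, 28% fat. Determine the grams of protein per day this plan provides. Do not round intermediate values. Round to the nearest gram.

Mifflin-St Jeor (male): BMR = 10(56.5) + 6.25(198) − 5(39) + 5 = 565 + 1237.5 − 195 + 5 = 1612.5 kcal/day.
TEE = 1612.5 × 1.15 = 1854.375 kcal/day.
Protein energy = 19% × 1854.375 = 352.3313 kcal.
Protein = 352.3313 ÷ 4 kcal/g = 88.0828 g.

88 g/day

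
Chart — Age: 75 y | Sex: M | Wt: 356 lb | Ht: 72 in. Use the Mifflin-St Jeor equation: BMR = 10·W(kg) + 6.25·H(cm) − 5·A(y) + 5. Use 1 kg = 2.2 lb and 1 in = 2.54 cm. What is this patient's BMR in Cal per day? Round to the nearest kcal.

Convert to metric: weight = 356 ÷ 2.2 = 161.8182 kg; height = 72 × 2.54 = 182.88 cm.
Mifflin-St Jeor (male): BMR = 10(161.8182) + 6.25(182.88) − 5(75) + 5 = 1618.1818 + 1143 − 375 + 5 = 2391.1818 kcal/day.

2391 Cal per day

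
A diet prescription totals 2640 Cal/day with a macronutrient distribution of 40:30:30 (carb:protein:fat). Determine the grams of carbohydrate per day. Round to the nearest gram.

Carbohydrate energy = 40% × 2640 = 1056 kcal.
At 4 kcal/g: 1056 ÷ 4 = 264 g.

264 g/day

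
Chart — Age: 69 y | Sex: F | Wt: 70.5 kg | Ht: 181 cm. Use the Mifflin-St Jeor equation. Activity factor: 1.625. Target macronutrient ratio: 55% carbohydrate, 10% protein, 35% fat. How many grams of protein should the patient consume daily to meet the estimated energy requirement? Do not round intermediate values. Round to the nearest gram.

Mifflin-St Jeor (female): BMR = 10(70.5) + 6.25(181) − 5(69) − 161 = 705 + 1131.25 − 345 − 161 = 1330.25 kcal/day.
TEE = 1330.25 × 1.625 = 2161.6563 kcal/day.
Protein energy = 10% × 2161.6563 = 216.1656 kcal.
Protein = 216.1656 ÷ 4 kcal/g = 54.0414 g.

54 g/day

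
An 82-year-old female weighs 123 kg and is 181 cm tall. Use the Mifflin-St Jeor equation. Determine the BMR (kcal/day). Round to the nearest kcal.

1790 kcal/day

Mifflin-St Jeor (female): BMR = 10(123) + 6.25(181) − 5(82) − 161 = 1230 + 1131.25 − 410 − 161 = 1790.25 kcal/day.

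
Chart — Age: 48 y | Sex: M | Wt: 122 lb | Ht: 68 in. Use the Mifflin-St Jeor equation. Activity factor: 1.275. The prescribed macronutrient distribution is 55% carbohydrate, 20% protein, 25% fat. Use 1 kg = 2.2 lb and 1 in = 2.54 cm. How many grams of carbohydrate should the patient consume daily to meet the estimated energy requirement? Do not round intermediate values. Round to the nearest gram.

Convert to metric: weight = 122 ÷ 2.2 = 55.4545 kg; height = 68 × 2.54 = 172.72 cm.
Mifflin-St Jeor (male): BMR = 10(55.4545) + 6.25(172.72) − 5(48) + 5 = 554.5455 + 1079.5 − 240 + 5 = 1399.0455 kcal/day.
TEE = 1399.0455 × 1.275 = 1783.783 kcal/day.
Carbohydrate energy = 55% × 1783.783 = 981.0806 kcal.
Carbohydrate = 981.0806 ÷ 4 kcal/g = 245.2702 g.

245 g/day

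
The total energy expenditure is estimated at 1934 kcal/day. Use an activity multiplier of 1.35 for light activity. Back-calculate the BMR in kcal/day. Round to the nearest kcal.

1433 kcal/day

BMR = TEE ÷ activity factor = 1934 ÷ 1.35 = 1432.5926 kcal/day.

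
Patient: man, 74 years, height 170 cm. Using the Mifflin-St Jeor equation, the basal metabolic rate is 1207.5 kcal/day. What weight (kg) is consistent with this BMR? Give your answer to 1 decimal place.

51.0 kg

1207.5 = 10·W + 6.25(170) − 5(74) + 5
10·W = 1207.5 − 697.5 = 510, so W = 51 kg.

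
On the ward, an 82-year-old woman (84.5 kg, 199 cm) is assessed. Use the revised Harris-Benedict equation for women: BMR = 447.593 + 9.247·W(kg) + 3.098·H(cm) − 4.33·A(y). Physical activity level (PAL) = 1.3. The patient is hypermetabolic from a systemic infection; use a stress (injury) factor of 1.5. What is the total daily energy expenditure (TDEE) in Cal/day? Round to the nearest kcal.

2906 Cal/day

Harris-Benedict: BMR = 447.593 + 9.247(84.5) + 3.098(199) − 4.33(82) = 1490.4065 kcal/day.
TEE = BMR × activity factor = 1490.4065 × 1.3 = 1937.5285 kcal/day.
Apply stress factor: 1937.5285 × 1.5 = 2906.2927 kcal/day.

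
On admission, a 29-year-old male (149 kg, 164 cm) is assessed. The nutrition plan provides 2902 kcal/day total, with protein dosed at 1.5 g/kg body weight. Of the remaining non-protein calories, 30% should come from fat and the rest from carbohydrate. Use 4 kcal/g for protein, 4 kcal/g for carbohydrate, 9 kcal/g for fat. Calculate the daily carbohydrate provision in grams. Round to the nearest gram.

351 g/day

Protein = 1.5 × 149 = 223.5 g → 223.5 × 4 = 894 kcal.
Non-protein calories = 2902 − 894 = 2008 kcal.
Fat: 30% × 2008 = 602.4 kcal; carbohydrate: 1405.6 kcal.
Carbohydrate: 1405.6 kcal ÷ 4 kcal/g = 351.4 g.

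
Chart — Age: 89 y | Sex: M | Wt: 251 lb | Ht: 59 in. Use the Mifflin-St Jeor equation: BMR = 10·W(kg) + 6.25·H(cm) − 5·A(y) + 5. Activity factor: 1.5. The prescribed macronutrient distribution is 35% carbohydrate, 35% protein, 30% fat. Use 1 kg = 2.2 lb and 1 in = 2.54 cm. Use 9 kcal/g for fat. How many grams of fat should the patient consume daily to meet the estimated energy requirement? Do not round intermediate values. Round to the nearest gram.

Convert to metric: weight = 251 ÷ 2.2 = 114.0909 kg; height = 59 × 2.54 = 149.86 cm.
Mifflin-St Jeor (male): BMR = 10(114.0909) + 6.25(149.86) − 5(89) + 5 = 1140.9091 + 936.625 − 445 + 5 = 1637.5341 kcal/day.
TEE = 1637.5341 × 1.5 = 2456.3011 kcal/day.
Fat energy = 30% × 2456.3011 = 736.8903 kcal.
Fat = 736.8903 ÷ 9 kcal/g = 81.8767 g.

82 g/day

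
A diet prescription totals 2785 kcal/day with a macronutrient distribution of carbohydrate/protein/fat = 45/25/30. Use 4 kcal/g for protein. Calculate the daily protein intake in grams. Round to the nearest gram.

174 g/day

Protein energy = 25% × 2785 = 696.25 kcal.
At 4 kcal/g: 696.25 ÷ 4 = 174.0625 g.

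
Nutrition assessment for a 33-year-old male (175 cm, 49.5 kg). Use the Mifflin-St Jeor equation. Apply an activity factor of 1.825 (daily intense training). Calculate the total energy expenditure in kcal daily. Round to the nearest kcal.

2607 kcal daily

Mifflin-St Jeor (male): BMR = 10(49.5) + 6.25(175) − 5(33) + 5 = 495 + 1093.75 − 165 + 5 = 1428.75 kcal/day.
TEE = BMR × activity factor = 1428.75 × 1.825 = 2607.4688 kcal/day.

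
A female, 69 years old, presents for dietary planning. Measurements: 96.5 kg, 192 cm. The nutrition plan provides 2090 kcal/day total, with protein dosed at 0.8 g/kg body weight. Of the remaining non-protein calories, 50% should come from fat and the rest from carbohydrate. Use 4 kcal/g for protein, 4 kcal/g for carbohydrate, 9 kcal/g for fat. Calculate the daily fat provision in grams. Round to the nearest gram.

99 g/day

Protein = 0.8 × 96.5 = 77.2 g → 77.2 × 4 = 308.8 kcal.
Non-protein calories = 2090 − 308.8 = 1781.2 kcal.
Fat: 50% × 1781.2 = 890.6 kcal; carbohydrate: 890.6 kcal.
Fat: 890.6 kcal ÷ 9 kcal/g = 98.9556 g.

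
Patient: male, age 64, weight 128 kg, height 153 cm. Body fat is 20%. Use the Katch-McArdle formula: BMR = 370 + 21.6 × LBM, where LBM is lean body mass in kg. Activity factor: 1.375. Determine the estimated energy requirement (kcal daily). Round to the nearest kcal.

LBM = 128 × (1 − 0.2) = 102.4 kg. Katch-McArdle: BMR = 370 + 21.6 × 102.4 = 2581.84 kcal/day.
TEE = BMR × activity factor = 2581.84 × 1.375 = 3550.03 kcal/day.

3550 kcal daily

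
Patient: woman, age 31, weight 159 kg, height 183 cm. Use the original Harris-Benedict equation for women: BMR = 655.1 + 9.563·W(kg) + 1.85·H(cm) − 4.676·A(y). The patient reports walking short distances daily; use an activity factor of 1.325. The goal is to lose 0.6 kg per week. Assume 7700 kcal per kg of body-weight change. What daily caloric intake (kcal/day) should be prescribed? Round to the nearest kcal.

Harris-Benedict: BMR = 655.1 + 9.563(159) + 1.85(183) − 4.676(31) = 2369.211 kcal/day.
TEE = 2369.211 × 1.325 = 3139.2046 kcal/day.
Required daily deficit = 0.6 × 7700 ÷ 7 = 660 kcal/day.
Target intake = 3139.2046 − 660 = 2479.2046 kcal/day.

2479 kcal/day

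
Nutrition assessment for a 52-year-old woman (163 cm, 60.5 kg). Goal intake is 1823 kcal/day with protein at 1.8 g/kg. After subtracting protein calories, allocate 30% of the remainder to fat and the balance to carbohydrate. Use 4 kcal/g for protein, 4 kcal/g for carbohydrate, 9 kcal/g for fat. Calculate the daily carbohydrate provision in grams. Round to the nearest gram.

Protein = 1.8 × 60.5 = 108.9 g → 108.9 × 4 = 435.6 kcal.
Non-protein calories = 1823 − 435.6 = 1387.4 kcal.
Fat: 30% × 1387.4 = 416.22 kcal; carbohydrate: 971.18 kcal.
Carbohydrate: 971.18 kcal ÷ 4 kcal/g = 242.795 g.

243 g/day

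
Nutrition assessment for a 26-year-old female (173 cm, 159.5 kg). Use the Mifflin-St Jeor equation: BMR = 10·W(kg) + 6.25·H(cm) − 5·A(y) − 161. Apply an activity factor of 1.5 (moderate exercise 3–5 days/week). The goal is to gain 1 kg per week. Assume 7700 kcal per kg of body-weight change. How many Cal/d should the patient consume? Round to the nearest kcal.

4678 Cal/d

Mifflin-St Jeor (female): BMR = 10(159.5) + 6.25(173) − 5(26) − 161 = 1595 + 1081.25 − 130 − 161 = 2385.25 kcal/day.
TEE = 2385.25 × 1.5 = 3577.875 kcal/day.
Required daily surplus = 1 × 7700 ÷ 7 = 1100 kcal/day.
Target intake = 3577.875 + 1100 = 4677.875 kcal/day.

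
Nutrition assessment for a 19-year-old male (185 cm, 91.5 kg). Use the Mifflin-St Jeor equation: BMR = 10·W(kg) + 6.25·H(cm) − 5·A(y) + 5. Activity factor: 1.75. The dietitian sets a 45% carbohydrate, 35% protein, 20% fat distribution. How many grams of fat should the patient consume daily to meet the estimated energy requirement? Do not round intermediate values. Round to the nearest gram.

Mifflin-St Jeor (male): BMR = 10(91.5) + 6.25(185) − 5(19) + 5 = 915 + 1156.25 − 95 + 5 = 1981.25 kcal/day.
TEE = 1981.25 × 1.75 = 3467.1875 kcal/day.
Fat energy = 20% × 3467.1875 = 693.4375 kcal.
Fat = 693.4375 ÷ 9 kcal/g = 77.0486 g.

77 g/day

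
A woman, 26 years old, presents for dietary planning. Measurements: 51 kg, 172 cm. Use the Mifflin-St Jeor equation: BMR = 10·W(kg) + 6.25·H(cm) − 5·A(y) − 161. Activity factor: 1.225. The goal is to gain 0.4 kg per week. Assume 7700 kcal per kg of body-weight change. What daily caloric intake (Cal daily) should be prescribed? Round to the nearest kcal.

2025 Cal daily

Mifflin-St Jeor (female): BMR = 10(51) + 6.25(172) − 5(26) − 161 = 510 + 1075 − 130 − 161 = 1294 kcal/day.
TEE = 1294 × 1.225 = 1585.15 kcal/day.
Required daily surplus = 0.4 × 7700 ÷ 7 = 440 kcal/day.
Target intake = 1585.15 + 440 = 2025.15 kcal/day.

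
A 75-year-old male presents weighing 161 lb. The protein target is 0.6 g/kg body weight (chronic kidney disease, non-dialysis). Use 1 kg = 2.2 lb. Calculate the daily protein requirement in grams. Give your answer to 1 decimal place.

Weight in kg = 161 ÷ 2.2 = 73.1818 kg.
Protein = 0.6 g/kg × 73.1818 kg = 43.9091 g/day.

43.9 g/day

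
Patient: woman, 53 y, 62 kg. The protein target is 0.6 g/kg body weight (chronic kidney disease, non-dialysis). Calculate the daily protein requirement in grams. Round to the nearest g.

Protein = 0.6 g/kg × 62 kg = 37.2 g/day.

37 g/day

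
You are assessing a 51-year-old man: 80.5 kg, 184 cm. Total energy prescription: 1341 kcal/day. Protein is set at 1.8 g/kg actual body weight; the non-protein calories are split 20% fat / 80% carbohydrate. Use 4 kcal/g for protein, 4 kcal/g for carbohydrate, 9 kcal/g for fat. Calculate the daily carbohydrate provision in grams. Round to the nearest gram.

152 g/day

Protein = 1.8 × 80.5 = 144.9 g → 144.9 × 4 = 579.6 kcal.
Non-protein calories = 1341 − 579.6 = 761.4 kcal.
Fat: 20% × 761.4 = 152.28 kcal; carbohydrate: 609.12 kcal.
Carbohydrate: 609.12 kcal ÷ 4 kcal/g = 152.28 g.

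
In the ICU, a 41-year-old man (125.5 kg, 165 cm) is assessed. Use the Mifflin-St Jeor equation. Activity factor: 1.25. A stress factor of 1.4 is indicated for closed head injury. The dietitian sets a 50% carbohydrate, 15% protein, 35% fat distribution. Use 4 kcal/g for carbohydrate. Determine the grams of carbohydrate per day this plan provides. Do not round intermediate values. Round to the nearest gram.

Mifflin-St Jeor (male): BMR = 10(125.5) + 6.25(165) − 5(41) + 5 = 1255 + 1031.25 − 205 + 5 = 2086.25 kcal/day.
TEE = 2086.25 × 1.25 = 2607.8125 kcal/day.
With stress factor 1.4: 2607.8125 × 1.4 = 3650.9375 kcal/day.
Carbohydrate energy = 50% × 3650.9375 = 1825.4688 kcal.
Carbohydrate = 1825.4688 ÷ 4 kcal/g = 456.3672 g.

456 g/day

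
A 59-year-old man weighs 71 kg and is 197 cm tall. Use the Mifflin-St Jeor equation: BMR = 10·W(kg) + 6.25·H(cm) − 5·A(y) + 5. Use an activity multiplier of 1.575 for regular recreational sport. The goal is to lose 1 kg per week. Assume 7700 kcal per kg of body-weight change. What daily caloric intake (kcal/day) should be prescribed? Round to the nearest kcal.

Mifflin-St Jeor (male): BMR = 10(71) + 6.25(197) − 5(59) + 5 = 710 + 1231.25 − 295 + 5 = 1651.25 kcal/day.
TEE = 1651.25 × 1.575 = 2600.7188 kcal/day.
Required daily deficit = 1 × 7700 ÷ 7 = 1100 kcal/day.
Target intake = 2600.7188 − 1100 = 1500.7188 kcal/day.

1501 kcal/day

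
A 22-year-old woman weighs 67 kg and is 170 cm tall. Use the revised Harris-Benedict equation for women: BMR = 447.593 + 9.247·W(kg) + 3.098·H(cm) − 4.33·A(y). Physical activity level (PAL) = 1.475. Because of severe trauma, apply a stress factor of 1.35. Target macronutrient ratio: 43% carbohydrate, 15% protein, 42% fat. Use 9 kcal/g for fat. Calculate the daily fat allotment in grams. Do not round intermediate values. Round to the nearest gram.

139 g/day

Harris-Benedict: BMR = 447.593 + 9.247(67) + 3.098(170) − 4.33(22) = 1498.542 kcal/day.
TEE = 1498.542 × 1.475 = 2210.3495 kcal/day.
With stress factor 1.35: 2210.3495 × 1.35 = 2983.9718 kcal/day.
Fat energy = 42% × 2983.9718 = 1253.2681 kcal.
Fat = 1253.2681 ÷ 9 kcal/g = 139.252 g.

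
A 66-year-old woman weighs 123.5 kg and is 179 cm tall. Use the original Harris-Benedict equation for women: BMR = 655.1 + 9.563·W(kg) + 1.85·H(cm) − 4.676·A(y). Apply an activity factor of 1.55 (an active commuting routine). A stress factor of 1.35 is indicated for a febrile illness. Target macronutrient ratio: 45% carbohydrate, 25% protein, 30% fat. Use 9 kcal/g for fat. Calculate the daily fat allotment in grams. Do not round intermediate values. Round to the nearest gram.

Harris-Benedict: BMR = 655.1 + 9.563(123.5) + 1.85(179) − 4.676(66) = 1858.6645 kcal/day.
TEE = 1858.6645 × 1.55 = 2880.93 kcal/day.
With stress factor 1.35: 2880.93 × 1.35 = 3889.2555 kcal/day.
Fat energy = 30% × 3889.2555 = 1166.7766 kcal.
Fat = 1166.7766 ÷ 9 kcal/g = 129.6418 g.

130 g/day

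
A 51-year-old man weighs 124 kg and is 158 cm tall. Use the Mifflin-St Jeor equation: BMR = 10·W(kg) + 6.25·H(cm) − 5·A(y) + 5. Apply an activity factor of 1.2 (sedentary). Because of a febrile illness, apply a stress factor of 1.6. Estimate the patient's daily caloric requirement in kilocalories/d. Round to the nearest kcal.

3797 kilocalories/d

Mifflin-St Jeor (male): BMR = 10(124) + 6.25(158) − 5(51) + 5 = 1240 + 987.5 − 255 + 5 = 1977.5 kcal/day.
TEE = BMR × activity factor = 1977.5 × 1.2 = 2373 kcal/day.
Apply stress factor: 2373 × 1.6 = 3796.8 kcal/day.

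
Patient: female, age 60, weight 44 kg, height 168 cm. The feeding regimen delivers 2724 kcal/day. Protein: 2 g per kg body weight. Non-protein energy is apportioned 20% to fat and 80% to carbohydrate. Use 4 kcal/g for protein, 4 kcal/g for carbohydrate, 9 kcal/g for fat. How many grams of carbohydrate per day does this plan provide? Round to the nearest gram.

Protein = 2 × 44 = 88 g → 88 × 4 = 352 kcal.
Non-protein calories = 2724 − 352 = 2372 kcal.
Fat: 20% × 2372 = 474.4 kcal; carbohydrate: 1897.6 kcal.
Carbohydrate: 1897.6 kcal ÷ 4 kcal/g = 474.4 g.

474 g/day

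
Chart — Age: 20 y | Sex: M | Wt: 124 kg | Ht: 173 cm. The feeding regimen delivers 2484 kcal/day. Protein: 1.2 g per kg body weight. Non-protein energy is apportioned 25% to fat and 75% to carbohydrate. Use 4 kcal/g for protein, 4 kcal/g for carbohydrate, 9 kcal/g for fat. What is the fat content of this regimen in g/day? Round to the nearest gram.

Protein = 1.2 × 124 = 148.8 g → 148.8 × 4 = 595.2 kcal.
Non-protein calories = 2484 − 595.2 = 1888.8 kcal.
Fat: 25% × 1888.8 = 472.2 kcal; carbohydrate: 1416.6 kcal.
Fat: 472.2 kcal ÷ 9 kcal/g = 52.4667 g.

52 g/day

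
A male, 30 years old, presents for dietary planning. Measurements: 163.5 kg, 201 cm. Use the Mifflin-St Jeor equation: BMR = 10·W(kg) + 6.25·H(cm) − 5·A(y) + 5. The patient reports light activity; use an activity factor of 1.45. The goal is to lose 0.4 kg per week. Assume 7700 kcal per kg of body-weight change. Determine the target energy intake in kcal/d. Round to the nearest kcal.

Mifflin-St Jeor (male): BMR = 10(163.5) + 6.25(201) − 5(30) + 5 = 1635 + 1256.25 − 150 + 5 = 2746.25 kcal/day.
TEE = 2746.25 × 1.45 = 3982.0625 kcal/day.
Required daily deficit = 0.4 × 7700 ÷ 7 = 440 kcal/day.
Target intake = 3982.0625 − 440 = 3542.0625 kcal/day.

3542 kcal/d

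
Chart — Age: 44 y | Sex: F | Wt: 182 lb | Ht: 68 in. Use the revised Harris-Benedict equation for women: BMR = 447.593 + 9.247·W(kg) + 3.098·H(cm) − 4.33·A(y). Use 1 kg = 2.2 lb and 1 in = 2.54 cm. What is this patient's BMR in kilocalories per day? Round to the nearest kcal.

Convert to metric: weight = 182 ÷ 2.2 = 82.7273 kg; height = 68 × 2.54 = 172.72 cm.
Harris-Benedict: BMR = 447.593 + 9.247(82.7273) + 3.098(172.72) − 4.33(44) = 1557.1387 kcal/day.

1557 kilocalories per day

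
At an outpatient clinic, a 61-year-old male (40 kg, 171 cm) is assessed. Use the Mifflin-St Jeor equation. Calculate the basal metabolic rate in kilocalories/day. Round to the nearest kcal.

Mifflin-St Jeor (male): BMR = 10(40) + 6.25(171) − 5(61) + 5 = 400 + 1068.75 − 305 + 5 = 1168.75 kcal/day.

1169 kilocalories/day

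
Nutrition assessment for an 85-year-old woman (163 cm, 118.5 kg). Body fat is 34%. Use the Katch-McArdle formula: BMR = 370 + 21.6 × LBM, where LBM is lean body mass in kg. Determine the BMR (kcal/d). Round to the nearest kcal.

2059 kcal/d

LBM = 118.5 × (1 − 0.34) = 78.21 kg. Katch-McArdle: BMR = 370 + 21.6 × 78.21 = 2059.336 kcal/day.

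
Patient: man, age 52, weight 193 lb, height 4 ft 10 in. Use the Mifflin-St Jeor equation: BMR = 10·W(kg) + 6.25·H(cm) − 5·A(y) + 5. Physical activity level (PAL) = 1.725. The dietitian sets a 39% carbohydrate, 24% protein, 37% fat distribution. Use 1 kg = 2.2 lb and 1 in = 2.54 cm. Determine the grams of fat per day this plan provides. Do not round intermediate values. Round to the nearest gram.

Convert to metric: weight = 193 ÷ 2.2 = 87.7273 kg; height = (4×12 + 10) × 2.54 = 58 × 2.54 = 147.32 cm.
Mifflin-St Jeor (male): BMR = 10(87.7273) + 6.25(147.32) − 5(52) + 5 = 877.2727 + 920.75 − 260 + 5 = 1543.0227 kcal/day.
TEE = 1543.0227 × 1.725 = 2661.7142 kcal/day.
Fat energy = 37% × 2661.7142 = 984.8343 kcal.
Fat = 984.8343 ÷ 9 kcal/g = 109.426 g.

109 g/day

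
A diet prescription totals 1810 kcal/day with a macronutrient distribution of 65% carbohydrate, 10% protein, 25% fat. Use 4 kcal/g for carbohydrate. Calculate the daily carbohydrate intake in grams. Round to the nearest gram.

Carbohydrate energy = 65% × 1810 = 1176.5 kcal.
At 4 kcal/g: 1176.5 ÷ 4 = 294.125 g.

294 g/day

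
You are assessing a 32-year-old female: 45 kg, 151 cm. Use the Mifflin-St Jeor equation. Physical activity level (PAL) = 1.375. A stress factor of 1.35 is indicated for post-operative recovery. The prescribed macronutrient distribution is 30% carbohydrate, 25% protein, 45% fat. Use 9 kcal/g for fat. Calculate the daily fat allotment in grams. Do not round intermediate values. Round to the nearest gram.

100 g/day

Mifflin-St Jeor (female): BMR = 10(45) + 6.25(151) − 5(32) − 161 = 450 + 943.75 − 160 − 161 = 1072.75 kcal/day.
TEE = 1072.75 × 1.375 = 1475.0313 kcal/day.
With stress factor 1.35: 1475.0313 × 1.35 = 1991.2922 kcal/day.
Fat energy = 45% × 1991.2922 = 896.0815 kcal.
Fat = 896.0815 ÷ 9 kcal/g = 99.5646 g.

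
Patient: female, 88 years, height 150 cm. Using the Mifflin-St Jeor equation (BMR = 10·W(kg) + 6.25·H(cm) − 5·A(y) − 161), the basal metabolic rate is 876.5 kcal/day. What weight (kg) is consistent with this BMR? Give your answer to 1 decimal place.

54.0 kg

876.5 = 10·W + 6.25(150) − 5(88) − 161
10·W = 876.5 − 336.5 = 540, so W = 54 kg.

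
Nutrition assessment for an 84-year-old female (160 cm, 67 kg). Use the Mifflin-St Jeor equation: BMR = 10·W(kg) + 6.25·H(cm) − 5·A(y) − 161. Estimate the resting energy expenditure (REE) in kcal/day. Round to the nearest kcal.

1089 kcal/day

Mifflin-St Jeor (female): BMR = 10(67) + 6.25(160) − 5(84) − 161 = 670 + 1000 − 420 − 161 = 1089 kcal/day.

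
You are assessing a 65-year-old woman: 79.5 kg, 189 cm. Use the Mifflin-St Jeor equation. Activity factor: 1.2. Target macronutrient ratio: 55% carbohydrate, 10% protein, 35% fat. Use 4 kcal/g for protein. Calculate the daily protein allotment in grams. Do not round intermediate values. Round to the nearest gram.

Mifflin-St Jeor (female): BMR = 10(79.5) + 6.25(189) − 5(65) − 161 = 795 + 1181.25 − 325 − 161 = 1490.25 kcal/day.
TEE = 1490.25 × 1.2 = 1788.3 kcal/day.
Protein energy = 10% × 1788.3 = 178.83 kcal.
Protein = 178.83 ÷ 4 kcal/g = 44.7075 g.

45 g/day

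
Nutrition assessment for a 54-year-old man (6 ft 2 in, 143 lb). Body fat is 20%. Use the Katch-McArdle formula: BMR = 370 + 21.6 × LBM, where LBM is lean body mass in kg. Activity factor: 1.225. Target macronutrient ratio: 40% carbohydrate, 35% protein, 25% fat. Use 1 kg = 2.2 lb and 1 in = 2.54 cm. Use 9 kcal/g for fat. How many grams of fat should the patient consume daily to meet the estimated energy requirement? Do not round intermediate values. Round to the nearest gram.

Convert to metric: weight = 143 ÷ 2.2 = 65 kg; height = (6×12 + 2) × 2.54 = 74 × 2.54 = 187.96 cm.
LBM = 65 × (1 − 0.2) = 52 kg. Katch-McArdle: BMR = 370 + 21.6 × 52 = 1493.2 kcal/day.
TEE = 1493.2 × 1.225 = 1829.17 kcal/day.
Fat energy = 25% × 1829.17 = 457.2925 kcal.
Fat = 457.2925 ÷ 9 kcal/g = 50.8103 g.

51 g/day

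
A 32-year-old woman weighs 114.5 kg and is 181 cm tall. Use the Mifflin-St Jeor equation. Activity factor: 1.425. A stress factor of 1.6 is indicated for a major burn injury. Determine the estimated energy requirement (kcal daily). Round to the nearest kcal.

4458 kcal daily

Mifflin-St Jeor (female): BMR = 10(114.5) + 6.25(181) − 5(32) − 161 = 1145 + 1131.25 − 160 − 161 = 1955.25 kcal/day.
TEE = BMR × activity factor = 1955.25 × 1.425 = 2786.2313 kcal/day.
Apply stress factor: 2786.2313 × 1.6 = 4457.97 kcal/day.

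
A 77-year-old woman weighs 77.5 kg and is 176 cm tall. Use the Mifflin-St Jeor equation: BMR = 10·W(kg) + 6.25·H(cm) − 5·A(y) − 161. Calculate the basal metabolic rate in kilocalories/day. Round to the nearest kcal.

1329 kilocalories/day

Mifflin-St Jeor (female): BMR = 10(77.5) + 6.25(176) − 5(77) − 161 = 775 + 1100 − 385 − 161 = 1329 kcal/day.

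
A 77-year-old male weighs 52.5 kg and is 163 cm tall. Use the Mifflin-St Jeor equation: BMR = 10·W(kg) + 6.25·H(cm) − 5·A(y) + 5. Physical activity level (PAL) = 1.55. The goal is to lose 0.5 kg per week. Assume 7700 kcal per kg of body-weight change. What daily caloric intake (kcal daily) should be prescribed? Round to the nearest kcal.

Mifflin-St Jeor (male): BMR = 10(52.5) + 6.25(163) − 5(77) + 5 = 525 + 1018.75 − 385 + 5 = 1163.75 kcal/day.
TEE = 1163.75 × 1.55 = 1803.8125 kcal/day.
Required daily deficit = 0.5 × 7700 ÷ 7 = 550 kcal/day.
Target intake = 1803.8125 − 550 = 1253.8125 kcal/day.

1254 kcal daily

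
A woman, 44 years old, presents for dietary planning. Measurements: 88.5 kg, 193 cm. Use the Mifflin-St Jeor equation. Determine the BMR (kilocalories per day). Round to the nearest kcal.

Mifflin-St Jeor (female): BMR = 10(88.5) + 6.25(193) − 5(44) − 161 = 885 + 1206.25 − 220 − 161 = 1710.25 kcal/day.

1710 kilocalories per day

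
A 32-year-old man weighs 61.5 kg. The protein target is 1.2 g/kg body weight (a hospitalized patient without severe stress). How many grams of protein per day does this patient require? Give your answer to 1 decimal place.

73.8 g/day

Protein = 1.2 g/kg × 61.5 kg = 73.8 g/day.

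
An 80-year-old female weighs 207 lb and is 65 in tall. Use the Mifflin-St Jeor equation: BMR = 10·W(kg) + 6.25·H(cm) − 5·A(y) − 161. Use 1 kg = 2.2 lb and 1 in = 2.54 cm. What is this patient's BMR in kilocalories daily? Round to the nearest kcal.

Convert to metric: weight = 207 ÷ 2.2 = 94.0909 kg; height = 65 × 2.54 = 165.1 cm.
Mifflin-St Jeor (female): BMR = 10(94.0909) + 6.25(165.1) − 5(80) − 161 = 940.9091 + 1031.875 − 400 − 161 = 1411.7841 kcal/day.

1412 kilocalories daily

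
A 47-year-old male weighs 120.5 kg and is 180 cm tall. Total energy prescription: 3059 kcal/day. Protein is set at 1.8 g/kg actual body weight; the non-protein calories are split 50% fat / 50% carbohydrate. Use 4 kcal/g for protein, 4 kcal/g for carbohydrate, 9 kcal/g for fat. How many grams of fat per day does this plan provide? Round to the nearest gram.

122 g/day

Protein = 1.8 × 120.5 = 216.9 g → 216.9 × 4 = 867.6 kcal.
Non-protein calories = 3059 − 867.6 = 2191.4 kcal.
Fat: 50% × 2191.4 = 1095.7 kcal; carbohydrate: 1095.7 kcal.
Fat: 1095.7 kcal ÷ 9 kcal/g = 121.7444 g.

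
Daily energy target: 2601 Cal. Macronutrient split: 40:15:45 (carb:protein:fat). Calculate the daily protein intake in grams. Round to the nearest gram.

Protein energy = 15% × 2601 = 390.15 kcal.
At 4 kcal/g: 390.15 ÷ 4 = 97.5375 g.

98 g/day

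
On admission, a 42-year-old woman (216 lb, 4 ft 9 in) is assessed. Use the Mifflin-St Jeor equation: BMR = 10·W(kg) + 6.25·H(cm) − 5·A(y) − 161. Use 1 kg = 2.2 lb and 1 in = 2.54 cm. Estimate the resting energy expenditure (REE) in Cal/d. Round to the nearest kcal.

1516 Cal/d

Convert to metric: weight = 216 ÷ 2.2 = 98.1818 kg; height = (4×12 + 9) × 2.54 = 57 × 2.54 = 144.78 cm.
Mifflin-St Jeor (female): BMR = 10(98.1818) + 6.25(144.78) − 5(42) − 161 = 981.8182 + 904.875 − 210 − 161 = 1515.6932 kcal/day.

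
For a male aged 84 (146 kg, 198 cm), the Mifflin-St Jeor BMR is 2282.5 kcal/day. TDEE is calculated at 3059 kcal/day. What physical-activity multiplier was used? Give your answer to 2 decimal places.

Activity factor = TEE ÷ BMR = 3059 ÷ 2282.5 = 1.34.

1.34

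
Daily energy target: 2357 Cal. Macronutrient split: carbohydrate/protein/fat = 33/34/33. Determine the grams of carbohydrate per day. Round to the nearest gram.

Carbohydrate energy = 33% × 2357 = 777.81 kcal.
At 4 kcal/g: 777.81 ÷ 4 = 194.4525 g.

194 g/day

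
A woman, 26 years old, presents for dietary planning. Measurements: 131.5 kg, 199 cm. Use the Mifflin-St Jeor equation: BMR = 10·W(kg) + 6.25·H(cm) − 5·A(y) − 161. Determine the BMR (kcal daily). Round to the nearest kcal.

2268 kcal daily

Mifflin-St Jeor (female): BMR = 10(131.5) + 6.25(199) − 5(26) − 161 = 1315 + 1243.75 − 130 − 161 = 2267.75 kcal/day.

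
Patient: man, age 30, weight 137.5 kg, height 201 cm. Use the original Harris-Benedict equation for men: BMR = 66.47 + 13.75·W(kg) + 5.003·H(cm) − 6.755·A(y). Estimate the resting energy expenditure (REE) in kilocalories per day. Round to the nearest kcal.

Harris-Benedict: BMR = 66.47 + 13.75(137.5) + 5.003(201) − 6.755(30) = 2760.048 kcal/day.

2760 kilocalories per day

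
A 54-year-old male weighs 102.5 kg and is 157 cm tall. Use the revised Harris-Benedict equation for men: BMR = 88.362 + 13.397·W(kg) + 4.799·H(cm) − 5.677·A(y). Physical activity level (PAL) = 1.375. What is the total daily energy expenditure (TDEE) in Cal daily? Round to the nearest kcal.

Harris-Benedict: BMR = 88.362 + 13.397(102.5) + 4.799(157) − 5.677(54) = 1908.4395 kcal/day.
TEE = BMR × activity factor = 1908.4395 × 1.375 = 2624.1043 kcal/day.

2624 Cal daily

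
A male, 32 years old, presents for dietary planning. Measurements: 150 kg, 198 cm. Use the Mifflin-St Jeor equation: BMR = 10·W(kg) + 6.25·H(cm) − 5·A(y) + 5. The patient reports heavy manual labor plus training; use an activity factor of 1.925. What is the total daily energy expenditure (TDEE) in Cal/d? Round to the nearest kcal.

Mifflin-St Jeor (male): BMR = 10(150) + 6.25(198) − 5(32) + 5 = 1500 + 1237.5 − 160 + 5 = 2582.5 kcal/day.
TEE = BMR × activity factor = 2582.5 × 1.925 = 4971.3125 kcal/day.

4971 Cal/d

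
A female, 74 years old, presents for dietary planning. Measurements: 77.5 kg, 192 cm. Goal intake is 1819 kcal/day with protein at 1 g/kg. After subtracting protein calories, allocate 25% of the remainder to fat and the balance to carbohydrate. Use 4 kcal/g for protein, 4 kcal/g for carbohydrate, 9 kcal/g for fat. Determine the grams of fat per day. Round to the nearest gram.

Protein = 1 × 77.5 = 77.5 g → 77.5 × 4 = 310 kcal.
Non-protein calories = 1819 − 310 = 1509 kcal.
Fat: 25% × 1509 = 377.25 kcal; carbohydrate: 1131.75 kcal.
Fat: 377.25 kcal ÷ 9 kcal/g = 41.9167 g.

42 g/day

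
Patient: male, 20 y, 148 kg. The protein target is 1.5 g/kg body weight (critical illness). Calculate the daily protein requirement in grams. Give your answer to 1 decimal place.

222.0 g/day

Protein = 1.5 g/kg × 148 kg = 222 g/day.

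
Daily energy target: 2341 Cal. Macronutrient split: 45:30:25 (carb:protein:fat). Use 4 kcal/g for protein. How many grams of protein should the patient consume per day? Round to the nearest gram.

Protein energy = 30% × 2341 = 702.3 kcal.
At 4 kcal/g: 702.3 ÷ 4 = 175.575 g.

176 g/day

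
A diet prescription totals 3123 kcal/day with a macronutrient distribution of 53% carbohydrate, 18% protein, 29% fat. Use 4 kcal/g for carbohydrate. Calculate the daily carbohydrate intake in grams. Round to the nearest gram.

Carbohydrate energy = 53% × 3123 = 1655.19 kcal.
At 4 kcal/g: 1655.19 ÷ 4 = 413.7975 g.

414 g/day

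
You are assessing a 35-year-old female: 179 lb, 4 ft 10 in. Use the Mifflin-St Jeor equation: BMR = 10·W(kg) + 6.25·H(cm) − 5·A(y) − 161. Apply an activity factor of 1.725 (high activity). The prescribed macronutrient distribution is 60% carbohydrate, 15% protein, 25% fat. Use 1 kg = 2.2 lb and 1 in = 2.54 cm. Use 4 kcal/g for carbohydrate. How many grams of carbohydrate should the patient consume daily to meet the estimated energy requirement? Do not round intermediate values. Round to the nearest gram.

Convert to metric: weight = 179 ÷ 2.2 = 81.3636 kg; height = (4×12 + 10) × 2.54 = 58 × 2.54 = 147.32 cm.
Mifflin-St Jeor (female): BMR = 10(81.3636) + 6.25(147.32) − 5(35) − 161 = 813.6364 + 920.75 − 175 − 161 = 1398.3864 kcal/day.
TEE = 1398.3864 × 1.725 = 2412.2165 kcal/day.
Carbohydrate energy = 60% × 2412.2165 = 1447.3299 kcal.
Carbohydrate = 1447.3299 ÷ 4 kcal/g = 361.8325 g.

362 g/day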